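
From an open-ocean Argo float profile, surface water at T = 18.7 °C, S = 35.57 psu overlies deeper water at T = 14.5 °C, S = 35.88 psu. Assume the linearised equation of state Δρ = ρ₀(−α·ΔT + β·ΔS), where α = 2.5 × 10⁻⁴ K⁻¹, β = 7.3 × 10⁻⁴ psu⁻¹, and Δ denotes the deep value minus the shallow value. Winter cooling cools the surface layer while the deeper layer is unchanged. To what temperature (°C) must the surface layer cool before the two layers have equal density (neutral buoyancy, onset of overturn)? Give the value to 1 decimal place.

Neutral buoyancy requires Δρ = 0, i.e. −α(T_deep − T_surf′) + β(S_deep − S_surf) = 0.
T_surf′ = T_deep − (β/α)·ΔS = 14.5 − (7.3 × 10⁻⁴/2.5 × 10⁻⁴)·(+0.31) = 13.595 °C.
Cooling required: 18.7 − (13.595) = 5.105 °C.

13.6 °C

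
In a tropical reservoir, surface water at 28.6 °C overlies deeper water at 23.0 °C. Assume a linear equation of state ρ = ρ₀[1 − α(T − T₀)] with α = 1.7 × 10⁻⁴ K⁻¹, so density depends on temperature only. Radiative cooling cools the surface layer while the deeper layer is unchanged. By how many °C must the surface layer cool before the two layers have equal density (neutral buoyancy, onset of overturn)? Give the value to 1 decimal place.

5.6 °C

With temperature the only control, equal density requires T_surf′ = T_deep.
T_surf′ = 23.0 °C.
Cooling required: 28.6 − 23.0 = 5.6 °C.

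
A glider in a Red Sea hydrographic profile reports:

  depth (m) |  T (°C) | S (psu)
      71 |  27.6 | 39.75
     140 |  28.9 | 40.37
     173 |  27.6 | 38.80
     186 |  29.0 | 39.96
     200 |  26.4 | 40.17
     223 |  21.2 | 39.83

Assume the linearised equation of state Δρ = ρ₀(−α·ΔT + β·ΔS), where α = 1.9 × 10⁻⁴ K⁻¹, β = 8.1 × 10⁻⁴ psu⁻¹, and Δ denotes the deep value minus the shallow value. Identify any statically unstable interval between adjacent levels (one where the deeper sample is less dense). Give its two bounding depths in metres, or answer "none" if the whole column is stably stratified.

140–173 m

Evaluate Δρ/ρ₀ = −αΔT + βΔS across each adjacent pair:
  71–140 m: −αΔT+βΔS = −(1.9 × 10⁻⁴)(+1.3)+(8.1 × 10⁻⁴)(+0.62) = 2.6 × 10⁻⁴ → stable
  140–173 m: −αΔT+βΔS = −(1.9 × 10⁻⁴)(-1.3)+(8.1 × 10⁻⁴)(-1.57) = -1.0 × 10⁻³ → UNSTABLE
  173–186 m: −αΔT+βΔS = −(1.9 × 10⁻⁴)(+1.4)+(8.1 × 10⁻⁴)(+1.16) = 6.7 × 10⁻⁴ → stable
  186–200 m: −αΔT+βΔS = −(1.9 × 10⁻⁴)(-2.6)+(8.1 × 10⁻⁴)(+0.21) = 6.6 × 10⁻⁴ → stable
  200–223 m: −αΔT+βΔS = −(1.9 × 10⁻⁴)(-5.2)+(8.1 × 10⁻⁴)(-0.34) = 7.1 × 10⁻⁴ → stable
The 140–173 m interval has Δρ < 0: lighter water underlies denser water.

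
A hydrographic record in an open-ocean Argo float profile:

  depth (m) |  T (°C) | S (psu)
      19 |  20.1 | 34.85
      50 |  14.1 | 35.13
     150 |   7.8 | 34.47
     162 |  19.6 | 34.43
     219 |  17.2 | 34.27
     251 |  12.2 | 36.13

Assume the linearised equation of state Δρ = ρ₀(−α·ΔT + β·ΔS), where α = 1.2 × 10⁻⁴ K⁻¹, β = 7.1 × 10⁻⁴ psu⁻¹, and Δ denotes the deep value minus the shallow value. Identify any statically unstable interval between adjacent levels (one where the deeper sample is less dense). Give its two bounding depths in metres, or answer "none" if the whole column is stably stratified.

150–162 m

Evaluate Δρ/ρ₀ = −αΔT + βΔS across each adjacent pair:
  19–50 m: −αΔT+βΔS = −(1.2 × 10⁻⁴)(-6.0)+(7.1 × 10⁻⁴)(+0.28) = 9.2 × 10⁻⁴ → stable
  50–150 m: −αΔT+βΔS = −(1.2 × 10⁻⁴)(-6.3)+(7.1 × 10⁻⁴)(-0.66) = 2.9 × 10⁻⁴ → stable
  150–162 m: −αΔT+βΔS = −(1.2 × 10⁻⁴)(+11.8)+(7.1 × 10⁻⁴)(-0.04) = -1.4 × 10⁻³ → UNSTABLE
  162–219 m: −αΔT+βΔS = −(1.2 × 10⁻⁴)(-2.4)+(7.1 × 10⁻⁴)(-0.16) = 1.7 × 10⁻⁴ → stable
  219–251 m: −αΔT+βΔS = −(1.2 × 10⁻⁴)(-5.0)+(7.1 × 10⁻⁴)(+1.86) = 1.9 × 10⁻³ → stable
The 150–162 m interval has Δρ < 0: lighter water underlies denser water.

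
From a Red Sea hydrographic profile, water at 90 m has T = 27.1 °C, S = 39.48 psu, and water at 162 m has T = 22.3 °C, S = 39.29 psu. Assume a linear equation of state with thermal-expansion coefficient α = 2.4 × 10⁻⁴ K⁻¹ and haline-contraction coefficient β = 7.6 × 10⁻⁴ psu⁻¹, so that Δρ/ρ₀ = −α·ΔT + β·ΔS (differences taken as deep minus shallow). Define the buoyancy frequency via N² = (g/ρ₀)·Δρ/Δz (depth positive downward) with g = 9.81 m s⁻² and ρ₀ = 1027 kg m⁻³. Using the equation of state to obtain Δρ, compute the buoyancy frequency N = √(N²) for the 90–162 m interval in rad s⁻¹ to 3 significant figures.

ΔT = -4.8 K, ΔS = -0.19 psu (deep − shallow).
Δρ/ρ₀ = −αΔT + βΔS = 1.152 × 10⁻³ − 1.444 × 10⁻⁴ = 1.0076 × 10⁻³, so Δρ ≈ 1.035 kg m⁻³.
N² = (g/ρ₀)·Δρ/Δz = g·(Δρ/ρ₀)/Δz = 9.81 × 1.0076 × 10⁻³ / 72 = 1.3729 × 10⁻⁴ s⁻².
N = √(1.3729 × 10⁻⁴) = 0.011717 rad s⁻¹ ≈ 0.0117 rad s⁻¹.

0.0117 rad s⁻¹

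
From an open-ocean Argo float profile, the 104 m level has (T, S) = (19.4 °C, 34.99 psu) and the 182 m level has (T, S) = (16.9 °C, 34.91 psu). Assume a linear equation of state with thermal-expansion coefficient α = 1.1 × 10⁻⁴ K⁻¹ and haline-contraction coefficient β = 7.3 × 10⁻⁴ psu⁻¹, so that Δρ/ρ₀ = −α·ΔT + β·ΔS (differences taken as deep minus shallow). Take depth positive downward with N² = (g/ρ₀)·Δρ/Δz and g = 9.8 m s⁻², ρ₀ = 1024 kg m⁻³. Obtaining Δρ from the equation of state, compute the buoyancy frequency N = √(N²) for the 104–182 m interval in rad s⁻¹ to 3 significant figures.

5.22 × 10⁻³ rad s⁻¹

ΔT = -2.5 K, ΔS = -0.08 psu (deep − shallow).
Δρ/ρ₀ = −αΔT + βΔS = 2.75 × 10⁻⁴ − 5.84 × 10⁻⁵ = 2.166 × 10⁻⁴, so Δρ ≈ 0.2218 kg m⁻³.
N² = (g/ρ₀)·Δρ/Δz = g·(Δρ/ρ₀)/Δz = 9.8 × 2.166 × 10⁻⁴ / 78 = 2.7214 × 10⁻⁵ s⁻².
N = √(2.7214 × 10⁻⁵) = 5.2167 × 10⁻³ rad s⁻¹ ≈ 5.22 × 10⁻³ rad s⁻¹.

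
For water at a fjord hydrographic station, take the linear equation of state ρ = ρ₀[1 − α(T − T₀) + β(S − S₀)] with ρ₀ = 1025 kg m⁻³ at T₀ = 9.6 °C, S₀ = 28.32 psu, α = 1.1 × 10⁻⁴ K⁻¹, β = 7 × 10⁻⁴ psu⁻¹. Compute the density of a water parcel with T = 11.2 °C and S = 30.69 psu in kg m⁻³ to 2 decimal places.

1026.52 kg m⁻³

T − T₀ = +1.6 K, S − S₀ = +2.37 psu.
Bracket = 1 − α·(+1.6) + β·(+2.37) = 1 + (1.483 × 10⁻³) = 1.0014830.
ρ = 1025 × 1.0014830 = 1026.52 kg m⁻³.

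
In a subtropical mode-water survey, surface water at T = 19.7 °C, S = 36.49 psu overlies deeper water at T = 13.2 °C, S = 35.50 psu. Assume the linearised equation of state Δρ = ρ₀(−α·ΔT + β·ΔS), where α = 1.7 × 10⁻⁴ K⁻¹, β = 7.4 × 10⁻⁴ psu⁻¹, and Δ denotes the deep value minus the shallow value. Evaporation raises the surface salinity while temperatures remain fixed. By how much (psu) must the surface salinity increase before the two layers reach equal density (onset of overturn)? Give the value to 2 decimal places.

0.50 psu

Neutral buoyancy requires −α(T_deep − T_surf) + β(S_deep − S_surf′) = 0.
S_surf′ = S_deep − (α/β)·ΔT = 35.50 − (1.7 × 10⁻⁴/7.4 × 10⁻⁴)·(-6.5) = 36.9932 psu.
Increase required: 36.9932 − 36.49 = 0.5032 psu.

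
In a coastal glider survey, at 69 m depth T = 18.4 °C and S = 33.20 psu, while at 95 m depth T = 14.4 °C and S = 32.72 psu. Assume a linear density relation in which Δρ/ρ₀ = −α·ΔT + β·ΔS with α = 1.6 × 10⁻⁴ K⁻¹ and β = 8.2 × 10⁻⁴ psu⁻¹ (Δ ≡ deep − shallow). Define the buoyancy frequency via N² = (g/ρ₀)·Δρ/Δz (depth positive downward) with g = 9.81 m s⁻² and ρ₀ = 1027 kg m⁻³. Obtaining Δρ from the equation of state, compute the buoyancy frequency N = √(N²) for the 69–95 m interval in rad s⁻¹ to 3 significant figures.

9.64 × 10⁻³ rad s⁻¹

ΔT = -4.0 K, ΔS = -0.48 psu (deep − shallow).
Δρ/ρ₀ = −αΔT + βΔS = 6.40 × 10⁻⁴ − 3.936 × 10⁻⁴ = 2.464 × 10⁻⁴, so Δρ ≈ 0.2531 kg m⁻³.
N² = (g/ρ₀)·Δρ/Δz = g·(Δρ/ρ₀)/Δz = 9.81 × 2.464 × 10⁻⁴ / 26 = 9.2969 × 10⁻⁵ s⁻².
N = √(9.2969 × 10⁻⁵) = 9.6420 × 10⁻³ rad s⁻¹ ≈ 9.64 × 10⁻³ rad s⁻¹.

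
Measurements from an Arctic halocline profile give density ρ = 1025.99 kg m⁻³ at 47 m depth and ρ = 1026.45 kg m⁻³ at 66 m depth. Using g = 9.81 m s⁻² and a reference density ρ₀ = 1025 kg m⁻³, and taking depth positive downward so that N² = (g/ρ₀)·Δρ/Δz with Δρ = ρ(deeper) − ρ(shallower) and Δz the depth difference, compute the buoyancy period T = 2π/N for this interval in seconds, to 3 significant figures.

Δρ = 1026.45 − 1025.99 = 0.46 kg m⁻³ over Δz = 66 − 47 = 19 m.
N² = (9.81/1025) × (0.46/19) = 2.3171 × 10⁻⁴ s⁻².
N = √(2.3171 × 10⁻⁴) = 0.015222 rad s⁻¹, so T = 2π/N = 412.77 s ≈ 413 s.

413 s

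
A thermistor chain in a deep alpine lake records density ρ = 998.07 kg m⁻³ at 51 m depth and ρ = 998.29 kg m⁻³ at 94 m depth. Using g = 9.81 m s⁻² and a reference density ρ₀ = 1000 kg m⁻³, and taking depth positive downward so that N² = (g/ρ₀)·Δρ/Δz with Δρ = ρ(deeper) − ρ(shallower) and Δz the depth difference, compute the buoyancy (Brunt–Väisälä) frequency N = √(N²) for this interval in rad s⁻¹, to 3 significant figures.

7.08 × 10⁻³ rad s⁻¹

Δρ = 998.29 − 998.07 = 0.22 kg m⁻³ over Δz = 94 − 51 = 43 m.
N² = (9.81/1000) × (0.22/43) = 5.0191 × 10⁻⁵ s⁻².
N = √(5.0191 × 10⁻⁵) = 7.0846 × 10⁻³ rad s⁻¹ ≈ 7.08 × 10⁻³ rad s⁻¹.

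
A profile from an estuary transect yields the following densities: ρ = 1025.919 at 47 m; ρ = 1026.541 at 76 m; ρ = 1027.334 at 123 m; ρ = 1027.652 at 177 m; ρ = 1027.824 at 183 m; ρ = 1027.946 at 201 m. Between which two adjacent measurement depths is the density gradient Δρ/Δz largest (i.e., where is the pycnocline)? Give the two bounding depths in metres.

177–183 m

Compute the density gradient over each adjacent pair:
  47–76 m: Δρ/Δz = 0.622/29 = 0.021 kg m⁻⁴
  76–123 m: Δρ/Δz = 0.793/47 = 0.017 kg m⁻⁴
  123–177 m: Δρ/Δz = 0.318/54 = 5.9 × 10⁻³ kg m⁻⁴
  177–183 m: Δρ/Δz = 0.172/6 = 0.029 kg m⁻⁴
  183–201 m: Δρ/Δz = 0.122/18 = 6.8 × 10⁻³ kg m⁻⁴
The largest gradient is in the 177–183 m interval — the pycnocline.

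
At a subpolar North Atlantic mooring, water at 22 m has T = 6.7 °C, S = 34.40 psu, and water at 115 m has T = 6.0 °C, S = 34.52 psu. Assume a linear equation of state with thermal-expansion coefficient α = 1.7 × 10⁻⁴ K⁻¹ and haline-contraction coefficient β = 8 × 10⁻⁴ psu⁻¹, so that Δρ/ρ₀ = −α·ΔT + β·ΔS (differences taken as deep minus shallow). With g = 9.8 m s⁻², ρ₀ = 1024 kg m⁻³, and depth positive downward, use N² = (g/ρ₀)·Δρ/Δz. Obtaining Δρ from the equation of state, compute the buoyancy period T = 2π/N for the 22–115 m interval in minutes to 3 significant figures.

ΔT = -0.7 K, ΔS = +0.12 psu (deep − shallow).
Δρ/ρ₀ = −αΔT + βΔS = 1.19 × 10⁻⁴ + 9.60 × 10⁻⁵ = 2.15 × 10⁻⁴, so Δρ ≈ 0.2202 kg m⁻³.
N² = (g/ρ₀)·Δρ/Δz = g·(Δρ/ρ₀)/Δz = 9.8 × 2.15 × 10⁻⁴ / 93 = 2.2656 × 10⁻⁵ s⁻².
N = √(2.2656 × 10⁻⁵) = 4.7598 × 10⁻³ rad s⁻¹ → T = 2π/N = 1.3201 × 10³ s = 22.002 min ≈ 22.0 min.

22.0 min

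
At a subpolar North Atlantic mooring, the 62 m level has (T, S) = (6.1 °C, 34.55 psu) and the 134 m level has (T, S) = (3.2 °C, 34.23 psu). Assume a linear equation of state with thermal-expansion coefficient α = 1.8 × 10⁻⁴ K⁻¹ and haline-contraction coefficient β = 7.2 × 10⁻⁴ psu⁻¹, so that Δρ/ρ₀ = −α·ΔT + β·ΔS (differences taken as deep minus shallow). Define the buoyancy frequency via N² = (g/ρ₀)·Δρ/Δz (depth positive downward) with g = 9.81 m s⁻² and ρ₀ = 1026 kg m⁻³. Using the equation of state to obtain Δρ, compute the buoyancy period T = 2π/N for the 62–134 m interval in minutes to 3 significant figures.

ΔT = -2.9 K, ΔS = -0.32 psu (deep − shallow).
Δρ/ρ₀ = −αΔT + βΔS = 5.22 × 10⁻⁴ − 2.304 × 10⁻⁴ = 2.916 × 10⁻⁴, so Δρ ≈ 0.2992 kg m⁻³.
N² = (g/ρ₀)·Δρ/Δz = g·(Δρ/ρ₀)/Δz = 9.81 × 2.916 × 10⁻⁴ / 72 = 3.9731 × 10⁻⁵ s⁻².
N = √(3.9731 × 10⁻⁵) = 6.3033 × 10⁻³ rad s⁻¹ → T = 2π/N = 996.81 s = 16.613 min ≈ 16.6 min.

16.6 min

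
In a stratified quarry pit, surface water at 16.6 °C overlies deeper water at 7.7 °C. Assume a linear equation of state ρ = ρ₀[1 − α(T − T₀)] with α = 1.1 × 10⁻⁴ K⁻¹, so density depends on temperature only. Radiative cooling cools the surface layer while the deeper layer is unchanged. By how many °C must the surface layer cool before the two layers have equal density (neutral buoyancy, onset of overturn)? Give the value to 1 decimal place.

8.9 °C

With temperature the only control, equal density requires T_surf′ = T_deep.
T_surf′ = 7.7 °C.
Cooling required: 16.6 − 7.7 = 8.9 °C.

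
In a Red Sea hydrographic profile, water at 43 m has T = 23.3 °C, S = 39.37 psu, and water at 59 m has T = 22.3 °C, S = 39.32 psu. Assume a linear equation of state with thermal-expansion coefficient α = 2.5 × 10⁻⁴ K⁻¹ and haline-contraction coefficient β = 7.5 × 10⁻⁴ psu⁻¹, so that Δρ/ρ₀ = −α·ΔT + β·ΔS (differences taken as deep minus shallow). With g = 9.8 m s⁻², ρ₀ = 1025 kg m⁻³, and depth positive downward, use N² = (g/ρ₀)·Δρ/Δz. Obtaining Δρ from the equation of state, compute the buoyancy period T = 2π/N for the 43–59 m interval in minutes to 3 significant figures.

ΔT = -1.0 K, ΔS = -0.05 psu (deep − shallow).
Δρ/ρ₀ = −αΔT + βΔS = 2.50 × 10⁻⁴ − 3.75 × 10⁻⁵ = 2.125 × 10⁻⁴, so Δρ ≈ 0.2178 kg m⁻³.
N² = (g/ρ₀)·Δρ/Δz = g·(Δρ/ρ₀)/Δz = 9.8 × 2.125 × 10⁻⁴ / 16 = 1.3016 × 10⁻⁴ s⁻².
N = √(1.3016 × 10⁻⁴) = 0.011409 rad s⁻¹ → T = 2π/N = 550.72 s = 9.1787 min ≈ 9.18 min.

9.18 min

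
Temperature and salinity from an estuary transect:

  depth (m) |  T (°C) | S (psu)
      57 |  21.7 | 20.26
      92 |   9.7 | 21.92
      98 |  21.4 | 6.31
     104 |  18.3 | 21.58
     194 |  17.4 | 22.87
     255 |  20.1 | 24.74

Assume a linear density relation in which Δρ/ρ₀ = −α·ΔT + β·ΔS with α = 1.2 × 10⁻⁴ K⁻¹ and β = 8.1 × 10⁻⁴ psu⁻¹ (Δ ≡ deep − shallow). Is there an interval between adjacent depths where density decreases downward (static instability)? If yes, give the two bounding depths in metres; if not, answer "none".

92–98 m

Evaluate Δρ/ρ₀ = −αΔT + βΔS across each adjacent pair:
  57–92 m: −αΔT+βΔS = −(1.2 × 10⁻⁴)(-12.0)+(8.1 × 10⁻⁴)(+1.66) = 2.8 × 10⁻³ → stable
  92–98 m: −αΔT+βΔS = −(1.2 × 10⁻⁴)(+11.7)+(8.1 × 10⁻⁴)(-15.61) = -0.014 → UNSTABLE
  98–104 m: −αΔT+βΔS = −(1.2 × 10⁻⁴)(-3.1)+(8.1 × 10⁻⁴)(+15.27) = 0.013 → stable
  104–194 m: −αΔT+βΔS = −(1.2 × 10⁻⁴)(-0.9)+(8.1 × 10⁻⁴)(+1.29) = 1.2 × 10⁻³ → stable
  194–255 m: −αΔT+βΔS = −(1.2 × 10⁻⁴)(+2.7)+(8.1 × 10⁻⁴)(+1.87) = 1.2 × 10⁻³ → stable
The 92–98 m interval has Δρ < 0: lighter water underlies denser water.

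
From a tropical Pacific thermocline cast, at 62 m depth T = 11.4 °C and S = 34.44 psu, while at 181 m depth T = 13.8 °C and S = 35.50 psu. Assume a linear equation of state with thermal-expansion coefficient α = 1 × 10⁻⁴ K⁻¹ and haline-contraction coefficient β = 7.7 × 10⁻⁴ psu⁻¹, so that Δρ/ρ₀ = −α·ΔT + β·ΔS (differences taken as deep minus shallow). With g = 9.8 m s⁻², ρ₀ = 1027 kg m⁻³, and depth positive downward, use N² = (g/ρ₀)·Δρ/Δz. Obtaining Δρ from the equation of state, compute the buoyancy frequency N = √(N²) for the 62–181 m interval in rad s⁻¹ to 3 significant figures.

6.89 × 10⁻³ rad s⁻¹

ΔT = +2.4 K, ΔS = +1.06 psu (deep − shallow).
Δρ/ρ₀ = −αΔT + βΔS = -2.40 × 10⁻⁴ + 8.162 × 10⁻⁴ = 5.762 × 10⁻⁴, so Δρ ≈ 0.5918 kg m⁻³.
N² = (g/ρ₀)·Δρ/Δz = g·(Δρ/ρ₀)/Δz = 9.8 × 5.762 × 10⁻⁴ / 119 = 4.7452 × 10⁻⁵ s⁻².
N = √(4.7452 × 10⁻⁵) = 6.8885 × 10⁻³ rad s⁻¹ ≈ 6.89 × 10⁻³ rad s⁻¹.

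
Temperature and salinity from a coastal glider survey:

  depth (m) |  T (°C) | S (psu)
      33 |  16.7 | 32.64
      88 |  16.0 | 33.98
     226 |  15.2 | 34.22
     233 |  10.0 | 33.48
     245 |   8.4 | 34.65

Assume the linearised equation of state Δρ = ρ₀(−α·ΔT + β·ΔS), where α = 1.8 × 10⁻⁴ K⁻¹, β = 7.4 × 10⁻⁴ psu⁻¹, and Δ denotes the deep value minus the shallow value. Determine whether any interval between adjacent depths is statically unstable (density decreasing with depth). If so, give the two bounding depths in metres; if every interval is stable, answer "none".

none

Evaluate Δρ/ρ₀ = −αΔT + βΔS across each adjacent pair:
  33–88 m: −αΔT+βΔS = −(1.8 × 10⁻⁴)(-0.7)+(7.4 × 10⁻⁴)(+1.34) = 1.1 × 10⁻³ → stable
  88–226 m: −αΔT+βΔS = −(1.8 × 10⁻⁴)(-0.8)+(7.4 × 10⁻⁴)(+0.24) = 3.2 × 10⁻⁴ → stable
  226–233 m: −αΔT+βΔS = −(1.8 × 10⁻⁴)(-5.2)+(7.4 × 10⁻⁴)(-0.74) = 3.9 × 10⁻⁴ → stable
  233–245 m: −αΔT+βΔS = −(1.8 × 10⁻⁴)(-1.6)+(7.4 × 10⁻⁴)(+1.17) = 1.2 × 10⁻³ → stable
Every interval has Δρ > 0: the column is stably stratified throughout.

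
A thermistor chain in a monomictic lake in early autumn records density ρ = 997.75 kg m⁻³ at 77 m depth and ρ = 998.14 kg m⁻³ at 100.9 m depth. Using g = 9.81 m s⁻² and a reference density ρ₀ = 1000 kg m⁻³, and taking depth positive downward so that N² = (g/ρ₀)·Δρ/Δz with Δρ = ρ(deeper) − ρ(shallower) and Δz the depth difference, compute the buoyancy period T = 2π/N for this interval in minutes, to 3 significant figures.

Δρ = 998.14 − 997.75 = 0.39 kg m⁻³ over Δz = 100.9 − 77 = 23.9 m.
N² = (9.81/1000) × (0.39/23.9) = 1.6008 × 10⁻⁴ s⁻².
N = √(1.6008 × 10⁻⁴) = 0.012652 rad s⁻¹, so T = 2π/N = 496.62 s = 8.2770 min ≈ 8.28 min.
N² > 0, so the interval is statically stable.

8.28 min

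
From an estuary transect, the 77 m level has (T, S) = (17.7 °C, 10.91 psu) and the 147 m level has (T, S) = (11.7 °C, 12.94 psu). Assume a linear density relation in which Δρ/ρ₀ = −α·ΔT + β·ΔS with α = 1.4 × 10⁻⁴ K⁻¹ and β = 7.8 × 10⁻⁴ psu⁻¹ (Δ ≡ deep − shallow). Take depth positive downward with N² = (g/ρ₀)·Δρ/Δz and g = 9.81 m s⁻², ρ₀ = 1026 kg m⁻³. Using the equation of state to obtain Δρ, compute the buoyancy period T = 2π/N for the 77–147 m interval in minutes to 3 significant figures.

5.68 min

ΔT = -6.0 K, ΔS = +2.03 psu (deep − shallow).
Δρ/ρ₀ = −αΔT + βΔS = 8.40 × 10⁻⁴ + 1.5834 × 10⁻³ = 2.4234 × 10⁻³, so Δρ ≈ 2.486 kg m⁻³.
N² = (g/ρ₀)·Δρ/Δz = g·(Δρ/ρ₀)/Δz = 9.81 × 2.4234 × 10⁻³ / 70 = 3.3962 × 10⁻⁴ s⁻².
N = √(3.3962 × 10⁻⁴) = 0.018429 rad s⁻¹ → T = 2π/N = 340.94 s = 5.6823 min ≈ 5.68 min.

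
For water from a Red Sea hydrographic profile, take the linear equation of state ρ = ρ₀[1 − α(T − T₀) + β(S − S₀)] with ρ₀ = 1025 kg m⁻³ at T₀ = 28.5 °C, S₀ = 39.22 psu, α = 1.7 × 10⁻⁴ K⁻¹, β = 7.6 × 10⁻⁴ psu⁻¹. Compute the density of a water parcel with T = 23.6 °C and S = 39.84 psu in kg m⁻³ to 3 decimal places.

1026.337 kg m⁻³

T − T₀ = -4.9 K, S − S₀ = +0.62 psu.
Bracket = 1 − α·(-4.9) + β·(+0.62) = 1 + (1.3042 × 10⁻³) = 1.0013042.
ρ = 1025 × 1.0013042 = 1026.337 kg m⁻³.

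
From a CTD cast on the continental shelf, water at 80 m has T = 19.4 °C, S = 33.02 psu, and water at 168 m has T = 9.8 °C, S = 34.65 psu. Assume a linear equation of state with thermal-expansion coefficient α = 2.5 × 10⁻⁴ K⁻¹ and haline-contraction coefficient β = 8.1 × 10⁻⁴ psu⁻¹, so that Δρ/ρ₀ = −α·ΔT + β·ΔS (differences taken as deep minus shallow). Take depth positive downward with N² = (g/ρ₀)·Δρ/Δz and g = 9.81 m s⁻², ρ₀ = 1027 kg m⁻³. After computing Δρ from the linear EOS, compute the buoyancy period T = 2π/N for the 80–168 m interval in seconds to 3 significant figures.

309 s

ΔT = -9.6 K, ΔS = +1.63 psu (deep − shallow).
Δρ/ρ₀ = −αΔT + βΔS = 2.40 × 10⁻³ + 1.3203 × 10⁻³ = 3.7203 × 10⁻³, so Δρ ≈ 3.821 kg m⁻³.
N² = (g/ρ₀)·Δρ/Δz = g·(Δρ/ρ₀)/Δz = 9.81 × 3.7203 × 10⁻³ / 88 = 4.1473 × 10⁻⁴ s⁻².
N = √(4.1473 × 10⁻⁴) = 0.020365 rad s⁻¹ → T = 2π/N = 308.53 s ≈ 309 s.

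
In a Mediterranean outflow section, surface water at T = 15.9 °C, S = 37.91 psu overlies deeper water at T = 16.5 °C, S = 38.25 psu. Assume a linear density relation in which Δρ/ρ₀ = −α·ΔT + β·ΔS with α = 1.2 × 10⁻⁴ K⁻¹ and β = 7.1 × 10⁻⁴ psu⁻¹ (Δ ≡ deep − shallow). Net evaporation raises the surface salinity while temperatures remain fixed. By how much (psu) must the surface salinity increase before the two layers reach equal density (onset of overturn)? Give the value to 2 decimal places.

Neutral buoyancy requires −α(T_deep − T_surf) + β(S_deep − S_surf′) = 0.
S_surf′ = S_deep − (α/β)·ΔT = 38.25 − (1.2 × 10⁻⁴/7.1 × 10⁻⁴)·(+0.6) = 38.1486 psu.
Increase required: 38.1486 − 37.91 = 0.2386 psu.

0.24 psu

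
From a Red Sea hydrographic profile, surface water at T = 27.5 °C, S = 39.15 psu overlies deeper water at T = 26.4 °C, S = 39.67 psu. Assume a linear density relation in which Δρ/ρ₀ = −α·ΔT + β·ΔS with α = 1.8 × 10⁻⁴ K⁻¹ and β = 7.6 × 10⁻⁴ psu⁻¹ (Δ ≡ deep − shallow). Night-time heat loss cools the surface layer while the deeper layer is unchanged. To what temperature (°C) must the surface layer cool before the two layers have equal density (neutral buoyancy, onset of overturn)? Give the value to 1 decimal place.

24.2 °C

Neutral buoyancy requires Δρ = 0, i.e. −α(T_deep − T_surf′) + β(S_deep − S_surf) = 0.
T_surf′ = T_deep − (β/α)·ΔS = 26.4 − (7.6 × 10⁻⁴/1.8 × 10⁻⁴)·(+0.52) = 24.204 °C.
Cooling required: 27.5 − (24.204) = 3.296 °C.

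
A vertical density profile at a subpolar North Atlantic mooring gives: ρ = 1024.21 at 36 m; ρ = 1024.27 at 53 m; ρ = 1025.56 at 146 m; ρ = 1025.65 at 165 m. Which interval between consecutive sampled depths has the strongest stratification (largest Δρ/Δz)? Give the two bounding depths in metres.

53–146 m

Compute the density gradient over each adjacent pair:
  36–53 m: Δρ/Δz = 0.06/17 = 3.5 × 10⁻³ kg m⁻⁴
  53–146 m: Δρ/Δz = 1.29/93 = 0.014 kg m⁻⁴
  146–165 m: Δρ/Δz = 0.09/19 = 4.7 × 10⁻³ kg m⁻⁴
The largest gradient is in the 53–146 m interval — the pycnocline.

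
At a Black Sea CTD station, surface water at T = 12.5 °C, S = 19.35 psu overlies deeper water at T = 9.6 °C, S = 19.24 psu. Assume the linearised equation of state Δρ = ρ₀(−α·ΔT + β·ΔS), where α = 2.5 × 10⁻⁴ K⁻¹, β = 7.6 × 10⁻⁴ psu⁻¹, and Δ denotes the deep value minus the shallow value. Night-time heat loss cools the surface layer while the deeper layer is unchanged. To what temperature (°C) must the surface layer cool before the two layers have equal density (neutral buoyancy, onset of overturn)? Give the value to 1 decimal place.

9.9 °C

Neutral buoyancy requires Δρ = 0, i.e. −α(T_deep − T_surf′) + β(S_deep − S_surf) = 0.
T_surf′ = T_deep − (β/α)·ΔS = 9.6 − (7.6 × 10⁻⁴/2.5 × 10⁻⁴)·(-0.11) = 9.934 °C.
Cooling required: 12.5 − (9.934) = 2.566 °C.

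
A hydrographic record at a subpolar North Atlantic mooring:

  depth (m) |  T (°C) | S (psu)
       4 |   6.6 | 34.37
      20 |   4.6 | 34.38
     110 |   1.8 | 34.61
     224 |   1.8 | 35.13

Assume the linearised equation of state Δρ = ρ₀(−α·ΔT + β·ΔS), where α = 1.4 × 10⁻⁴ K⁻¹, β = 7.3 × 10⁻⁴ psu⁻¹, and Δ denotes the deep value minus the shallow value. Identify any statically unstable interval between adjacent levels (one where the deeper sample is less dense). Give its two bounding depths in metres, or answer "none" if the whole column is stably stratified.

Evaluate Δρ/ρ₀ = −αΔT + βΔS across each adjacent pair:
  4–20 m: −αΔT+βΔS = −(1.4 × 10⁻⁴)(-2.0)+(7.3 × 10⁻⁴)(+0.01) = 2.9 × 10⁻⁴ → stable
  20–110 m: −αΔT+βΔS = −(1.4 × 10⁻⁴)(-2.8)+(7.3 × 10⁻⁴)(+0.23) = 5.6 × 10⁻⁴ → stable
  110–224 m: −αΔT+βΔS = −(1.4 × 10⁻⁴)(+0.0)+(7.3 × 10⁻⁴)(+0.52) = 3.8 × 10⁻⁴ → stable
Every interval has Δρ > 0: the column is stably stratified throughout.

none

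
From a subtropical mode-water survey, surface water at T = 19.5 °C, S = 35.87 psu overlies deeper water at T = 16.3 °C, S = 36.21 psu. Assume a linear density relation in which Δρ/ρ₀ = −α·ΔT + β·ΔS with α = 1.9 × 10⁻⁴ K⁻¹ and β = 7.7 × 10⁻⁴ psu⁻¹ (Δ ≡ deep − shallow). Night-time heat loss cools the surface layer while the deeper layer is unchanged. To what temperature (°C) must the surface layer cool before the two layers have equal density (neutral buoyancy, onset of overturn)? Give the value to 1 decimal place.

14.9 °C

Neutral buoyancy requires Δρ = 0, i.e. −α(T_deep − T_surf′) + β(S_deep − S_surf) = 0.
T_surf′ = T_deep − (β/α)·ΔS = 16.3 − (7.7 × 10⁻⁴/1.9 × 10⁻⁴)·(+0.34) = 14.922 °C.
Cooling required: 19.5 − (14.922) = 4.578 °C.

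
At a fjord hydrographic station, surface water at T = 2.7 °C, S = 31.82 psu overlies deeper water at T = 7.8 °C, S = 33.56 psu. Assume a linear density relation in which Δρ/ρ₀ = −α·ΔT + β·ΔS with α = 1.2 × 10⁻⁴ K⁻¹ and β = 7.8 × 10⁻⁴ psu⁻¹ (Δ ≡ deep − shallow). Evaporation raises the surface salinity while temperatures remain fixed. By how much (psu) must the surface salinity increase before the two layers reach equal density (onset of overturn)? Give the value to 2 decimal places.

0.96 psu

Neutral buoyancy requires −α(T_deep − T_surf) + β(S_deep − S_surf′) = 0.
S_surf′ = S_deep − (α/β)·ΔT = 33.56 − (1.2 × 10⁻⁴/7.8 × 10⁻⁴)·(+5.1) = 32.7754 psu.
Increase required: 32.7754 − 31.82 = 0.9554 psu.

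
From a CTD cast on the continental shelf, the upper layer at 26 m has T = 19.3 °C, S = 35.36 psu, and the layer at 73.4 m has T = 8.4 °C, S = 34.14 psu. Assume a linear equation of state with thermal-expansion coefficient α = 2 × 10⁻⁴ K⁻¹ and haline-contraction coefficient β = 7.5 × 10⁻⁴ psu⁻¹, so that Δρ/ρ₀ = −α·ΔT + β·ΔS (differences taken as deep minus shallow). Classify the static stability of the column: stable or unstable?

stable

ΔT = 8.4 − 19.3 = -10.9 K and ΔS = 34.14 − 35.36 = -1.22 psu (deep − shallow).
−αΔT = 2.18 × 10⁻³; βΔS = -9.15 × 10⁻⁴; sum Δρ/ρ₀ = 1.265 × 10⁻³.
Δρ/ρ₀ > 0, so Δρ > 0: deeper water is denser → statically stable.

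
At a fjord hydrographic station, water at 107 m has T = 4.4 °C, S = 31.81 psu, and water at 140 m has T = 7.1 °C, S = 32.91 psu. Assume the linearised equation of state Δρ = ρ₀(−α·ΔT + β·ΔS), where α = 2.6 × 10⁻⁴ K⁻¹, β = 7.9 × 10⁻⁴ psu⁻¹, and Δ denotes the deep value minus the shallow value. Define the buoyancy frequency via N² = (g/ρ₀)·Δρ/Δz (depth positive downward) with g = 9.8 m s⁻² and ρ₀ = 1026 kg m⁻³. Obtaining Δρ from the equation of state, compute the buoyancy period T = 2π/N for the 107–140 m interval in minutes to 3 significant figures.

14.9 min

ΔT = +2.7 K, ΔS = +1.10 psu (deep − shallow).
Δρ/ρ₀ = −αΔT + βΔS = -7.02 × 10⁻⁴ + 8.69 × 10⁻⁴ = 1.67 × 10⁻⁴, so Δρ ≈ 0.1713 kg m⁻³.
N² = (g/ρ₀)·Δρ/Δz = g·(Δρ/ρ₀)/Δz = 9.8 × 1.67 × 10⁻⁴ / 33 = 4.9594 × 10⁻⁵ s⁻².
N = √(4.9594 × 10⁻⁵) = 7.0423 × 10⁻³ rad s⁻¹ → T = 2π/N = 892.21 s = 14.870 min ≈ 14.9 min.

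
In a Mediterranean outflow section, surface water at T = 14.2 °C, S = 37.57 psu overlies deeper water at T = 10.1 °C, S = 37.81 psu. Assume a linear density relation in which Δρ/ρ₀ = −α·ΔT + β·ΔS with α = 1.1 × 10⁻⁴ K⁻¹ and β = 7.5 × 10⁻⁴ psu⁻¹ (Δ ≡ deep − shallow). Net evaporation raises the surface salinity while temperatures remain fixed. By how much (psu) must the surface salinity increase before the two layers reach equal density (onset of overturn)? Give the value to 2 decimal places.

Neutral buoyancy requires −α(T_deep − T_surf) + β(S_deep − S_surf′) = 0.
S_surf′ = S_deep − (α/β)·ΔT = 37.81 − (1.1 × 10⁻⁴/7.5 × 10⁻⁴)·(-4.1) = 38.4113 psu.
Increase required: 38.4113 − 37.57 = 0.8413 psu.

0.84 psu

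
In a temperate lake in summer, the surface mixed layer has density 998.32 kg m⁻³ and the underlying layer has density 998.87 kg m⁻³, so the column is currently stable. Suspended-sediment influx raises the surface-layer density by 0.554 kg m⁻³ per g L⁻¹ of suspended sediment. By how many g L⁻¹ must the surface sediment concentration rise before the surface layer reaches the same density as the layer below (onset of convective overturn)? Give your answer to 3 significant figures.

0.993 g L⁻¹

Density deficit of the surface layer: 998.87 − 998.32 = 0.55 kg m⁻³.
Required change = 0.55 / 0.554 = 0.993 g L⁻¹.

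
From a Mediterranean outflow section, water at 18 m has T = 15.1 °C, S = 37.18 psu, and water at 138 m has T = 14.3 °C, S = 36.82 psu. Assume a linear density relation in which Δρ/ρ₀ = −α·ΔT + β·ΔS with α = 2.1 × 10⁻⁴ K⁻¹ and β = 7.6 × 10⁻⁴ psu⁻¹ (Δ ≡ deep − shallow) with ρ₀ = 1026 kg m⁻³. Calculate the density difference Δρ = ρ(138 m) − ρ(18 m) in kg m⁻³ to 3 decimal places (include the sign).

-0.108 kg m⁻³

ΔT = -0.8 K, ΔS = -0.36 psu (deep − shallow).
Δρ/ρ₀ = −(2.1 × 10⁻⁴)(-0.8) + (7.6 × 10⁻⁴)(-0.36) = -1.056 × 10⁻⁴.
Δρ = 1026 × (-1.056 × 10⁻⁴) = -0.108 kg m⁻³.
Negative Δρ: lighter below, statically unstable.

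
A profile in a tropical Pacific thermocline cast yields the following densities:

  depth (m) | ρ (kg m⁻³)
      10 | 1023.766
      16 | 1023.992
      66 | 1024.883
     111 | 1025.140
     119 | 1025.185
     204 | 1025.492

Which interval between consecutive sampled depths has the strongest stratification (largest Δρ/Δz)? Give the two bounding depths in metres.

10–16 m

Compute the density gradient over each adjacent pair:
  10–16 m: Δρ/Δz = 0.226/6 = 0.038 kg m⁻⁴
  16–66 m: Δρ/Δz = 0.891/50 = 0.018 kg m⁻⁴
  66–111 m: Δρ/Δz = 0.257/45 = 5.7 × 10⁻³ kg m⁻⁴
  111–119 m: Δρ/Δz = 0.045/8 = 5.6 × 10⁻³ kg m⁻⁴
  119–204 m: Δρ/Δz = 0.307/85 = 3.6 × 10⁻³ kg m⁻⁴
The largest gradient is in the 10–16 m interval — the pycnocline.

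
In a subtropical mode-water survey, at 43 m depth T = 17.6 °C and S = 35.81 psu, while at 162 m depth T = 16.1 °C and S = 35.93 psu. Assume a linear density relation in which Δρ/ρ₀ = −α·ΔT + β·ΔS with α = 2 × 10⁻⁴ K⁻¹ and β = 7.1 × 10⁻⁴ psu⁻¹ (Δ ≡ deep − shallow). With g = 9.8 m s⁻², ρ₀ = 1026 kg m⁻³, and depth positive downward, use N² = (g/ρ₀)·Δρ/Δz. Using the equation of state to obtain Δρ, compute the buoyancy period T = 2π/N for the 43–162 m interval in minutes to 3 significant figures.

18.6 min

ΔT = -1.5 K, ΔS = +0.12 psu (deep − shallow).
Δρ/ρ₀ = −αΔT + βΔS = 3.00 × 10⁻⁴ + 8.52 × 10⁻⁵ = 3.852 × 10⁻⁴, so Δρ ≈ 0.3952 kg m⁻³.
N² = (g/ρ₀)·Δρ/Δz = g·(Δρ/ρ₀)/Δz = 9.8 × 3.852 × 10⁻⁴ / 119 = 3.1722 × 10⁻⁵ s⁻².
N = √(3.1722 × 10⁻⁵) = 5.6322 × 10⁻³ rad s⁻¹ → T = 2π/N = 1.1156 × 10³ s = 18.593 min ≈ 18.6 min.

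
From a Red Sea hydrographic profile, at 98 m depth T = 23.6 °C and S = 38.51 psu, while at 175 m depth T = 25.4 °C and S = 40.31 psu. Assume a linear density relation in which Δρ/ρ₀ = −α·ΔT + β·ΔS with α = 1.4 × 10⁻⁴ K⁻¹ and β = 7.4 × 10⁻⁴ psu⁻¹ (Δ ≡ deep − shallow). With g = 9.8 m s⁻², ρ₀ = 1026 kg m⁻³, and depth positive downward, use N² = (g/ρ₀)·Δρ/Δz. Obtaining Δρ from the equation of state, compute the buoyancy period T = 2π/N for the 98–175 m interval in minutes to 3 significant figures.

8.93 min

ΔT = +1.8 K, ΔS = +1.80 psu (deep − shallow).
Δρ/ρ₀ = −αΔT + βΔS = -2.52 × 10⁻⁴ + 1.332 × 10⁻³ = 1.08 × 10⁻³, so Δρ ≈ 1.108 kg m⁻³.
N² = (g/ρ₀)·Δρ/Δz = g·(Δρ/ρ₀)/Δz = 9.8 × 1.08 × 10⁻³ / 77 = 1.3745 × 10⁻⁴ s⁻².
N = √(1.3745 × 10⁻⁴) = 0.011724 rad s⁻¹ → T = 2π/N = 535.93 s = 8.9322 min ≈ 8.93 min.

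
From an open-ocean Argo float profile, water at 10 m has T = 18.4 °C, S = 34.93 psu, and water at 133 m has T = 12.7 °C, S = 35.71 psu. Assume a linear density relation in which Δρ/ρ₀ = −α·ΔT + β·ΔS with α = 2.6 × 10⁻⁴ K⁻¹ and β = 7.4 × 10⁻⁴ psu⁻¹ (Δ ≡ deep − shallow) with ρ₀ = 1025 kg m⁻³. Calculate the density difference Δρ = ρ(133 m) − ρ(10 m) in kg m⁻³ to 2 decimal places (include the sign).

+2.11 kg m⁻³

ΔT = -5.7 K, ΔS = +0.78 psu (deep − shallow).
Δρ/ρ₀ = −(2.6 × 10⁻⁴)(-5.7) + (7.4 × 10⁻⁴)(+0.78) = 2.0592 × 10⁻³.
Δρ = 1025 × (2.0592 × 10⁻³) = +2.11 kg m⁻³.
Positive Δρ: denser below, stable.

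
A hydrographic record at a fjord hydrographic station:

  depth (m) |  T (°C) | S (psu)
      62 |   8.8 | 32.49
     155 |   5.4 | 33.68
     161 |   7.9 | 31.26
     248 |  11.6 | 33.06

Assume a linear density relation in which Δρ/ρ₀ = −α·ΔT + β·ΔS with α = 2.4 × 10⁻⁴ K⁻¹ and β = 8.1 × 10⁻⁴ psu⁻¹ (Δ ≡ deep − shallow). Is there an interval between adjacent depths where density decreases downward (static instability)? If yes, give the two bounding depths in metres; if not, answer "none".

155–161 m

Evaluate Δρ/ρ₀ = −αΔT + βΔS across each adjacent pair:
  62–155 m: −αΔT+βΔS = −(2.4 × 10⁻⁴)(-3.4)+(8.1 × 10⁻⁴)(+1.19) = 1.8 × 10⁻³ → stable
  155–161 m: −αΔT+βΔS = −(2.4 × 10⁻⁴)(+2.5)+(8.1 × 10⁻⁴)(-2.42) = -2.6 × 10⁻³ → UNSTABLE
  161–248 m: −αΔT+βΔS = −(2.4 × 10⁻⁴)(+3.7)+(8.1 × 10⁻⁴)(+1.80) = 5.7 × 10⁻⁴ → stable
The 155–161 m interval has Δρ < 0: lighter water underlies denser water.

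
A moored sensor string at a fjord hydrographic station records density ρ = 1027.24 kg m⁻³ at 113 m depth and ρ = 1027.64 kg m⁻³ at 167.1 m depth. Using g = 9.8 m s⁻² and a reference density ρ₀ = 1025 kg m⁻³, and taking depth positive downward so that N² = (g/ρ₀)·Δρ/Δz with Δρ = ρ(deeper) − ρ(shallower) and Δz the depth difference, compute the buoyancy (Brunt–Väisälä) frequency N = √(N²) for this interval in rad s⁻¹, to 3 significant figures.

Δρ = 1027.64 − 1027.24 = 0.40 kg m⁻³ over Δz = 167.1 − 113 = 54.1 m.
N² = (9.8/1025) × (0.40/54.1) = 7.0691 × 10⁻⁵ s⁻².
N = √(7.0691 × 10⁻⁵) = 8.4078 × 10⁻³ rad s⁻¹ ≈ 8.41 × 10⁻³ rad s⁻¹.

8.41 × 10⁻³ rad s⁻¹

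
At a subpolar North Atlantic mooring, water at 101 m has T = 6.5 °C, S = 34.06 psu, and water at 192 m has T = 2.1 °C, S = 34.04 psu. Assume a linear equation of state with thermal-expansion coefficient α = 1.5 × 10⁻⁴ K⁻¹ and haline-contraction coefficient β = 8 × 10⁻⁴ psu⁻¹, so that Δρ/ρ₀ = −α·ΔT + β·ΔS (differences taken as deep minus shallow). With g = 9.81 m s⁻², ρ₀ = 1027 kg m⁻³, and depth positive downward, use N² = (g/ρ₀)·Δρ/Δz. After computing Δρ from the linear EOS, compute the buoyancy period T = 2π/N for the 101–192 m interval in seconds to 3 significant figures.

ΔT = -4.4 K, ΔS = -0.02 psu (deep − shallow).
Δρ/ρ₀ = −αΔT + βΔS = 6.60 × 10⁻⁴ − 1.60 × 10⁻⁵ = 6.44 × 10⁻⁴, so Δρ ≈ 0.6614 kg m⁻³.
N² = (g/ρ₀)·Δρ/Δz = g·(Δρ/ρ₀)/Δz = 9.81 × 6.44 × 10⁻⁴ / 91 = 6.9425 × 10⁻⁵ s⁻².
N = √(6.9425 × 10⁻⁵) = 8.3322 × 10⁻³ rad s⁻¹ → T = 2π/N = 754.08 s ≈ 754 s.

754 s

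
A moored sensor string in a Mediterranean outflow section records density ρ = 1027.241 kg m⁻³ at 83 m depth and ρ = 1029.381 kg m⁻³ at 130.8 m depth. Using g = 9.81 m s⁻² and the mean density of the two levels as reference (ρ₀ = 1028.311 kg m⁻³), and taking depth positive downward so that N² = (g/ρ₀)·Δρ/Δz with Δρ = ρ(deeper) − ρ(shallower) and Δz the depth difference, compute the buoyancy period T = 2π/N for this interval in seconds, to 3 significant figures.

304 s

Δρ = 1029.381 − 1027.241 = 2.140 kg m⁻³ over Δz = 130.8 − 83 = 47.8 m.
N² = (9.81/1028.311) × (2.140/47.8) = 4.2710 × 10⁻⁴ s⁻².
N = √(4.2710 × 10⁻⁴) = 0.020666 rad s⁻¹, so T = 2π/N = 304.03 s ≈ 304 s.
A positive N² confirms static stability across the interval.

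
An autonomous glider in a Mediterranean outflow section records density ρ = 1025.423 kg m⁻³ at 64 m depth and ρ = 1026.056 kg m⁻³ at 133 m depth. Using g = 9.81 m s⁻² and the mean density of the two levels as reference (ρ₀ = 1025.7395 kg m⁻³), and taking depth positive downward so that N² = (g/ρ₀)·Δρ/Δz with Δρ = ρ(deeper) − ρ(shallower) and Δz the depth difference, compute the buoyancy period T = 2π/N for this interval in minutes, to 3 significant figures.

11.2 min

Δρ = 1026.056 − 1025.423 = 0.633 kg m⁻³ over Δz = 133 − 64 = 69 m.
N² = (9.81/1025.7395) × (0.633/69) = 8.7738 × 10⁻⁵ s⁻².
N = √(8.7738 × 10⁻⁵) = 9.3669 × 10⁻³ rad s⁻¹, so T = 2π/N = 670.79 s = 11.180 min ≈ 11.2 min.
A positive N² confirms static stability across the interval.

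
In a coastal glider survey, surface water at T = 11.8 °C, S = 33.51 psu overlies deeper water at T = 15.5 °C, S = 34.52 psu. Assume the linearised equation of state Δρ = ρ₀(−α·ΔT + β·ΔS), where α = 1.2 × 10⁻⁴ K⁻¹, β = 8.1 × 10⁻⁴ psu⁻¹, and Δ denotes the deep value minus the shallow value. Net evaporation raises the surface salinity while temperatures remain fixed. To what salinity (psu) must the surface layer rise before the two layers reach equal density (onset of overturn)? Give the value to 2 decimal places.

33.97 psu

Neutral buoyancy requires −α(T_deep − T_surf) + β(S_deep − S_surf′) = 0.
S_surf′ = S_deep − (α/β)·ΔT = 34.52 − (1.2 × 10⁻⁴/8.1 × 10⁻⁴)·(+3.7) = 33.9719 psu.
Increase required: 33.9719 − 33.51 = 0.4619 psu.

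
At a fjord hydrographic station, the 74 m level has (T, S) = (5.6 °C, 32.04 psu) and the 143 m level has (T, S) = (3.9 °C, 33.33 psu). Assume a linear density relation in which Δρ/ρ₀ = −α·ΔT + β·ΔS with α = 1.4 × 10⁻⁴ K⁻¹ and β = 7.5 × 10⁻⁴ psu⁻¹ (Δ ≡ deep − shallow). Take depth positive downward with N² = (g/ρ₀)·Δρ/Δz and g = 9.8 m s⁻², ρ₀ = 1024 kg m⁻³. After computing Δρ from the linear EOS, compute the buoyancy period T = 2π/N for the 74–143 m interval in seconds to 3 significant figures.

480 s

ΔT = -1.7 K, ΔS = +1.29 psu (deep − shallow).
Δρ/ρ₀ = −αΔT + βΔS = 2.38 × 10⁻⁴ + 9.675 × 10⁻⁴ = 1.2055 × 10⁻³, so Δρ ≈ 1.234 kg m⁻³.
N² = (g/ρ₀)·Δρ/Δz = g·(Δρ/ρ₀)/Δz = 9.8 × 1.2055 × 10⁻³ / 69 = 1.7122 × 10⁻⁴ s⁻².
N = √(1.7122 × 10⁻⁴) = 0.013085 rad s⁻¹ → T = 2π/N = 480.18 s ≈ 480 s.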